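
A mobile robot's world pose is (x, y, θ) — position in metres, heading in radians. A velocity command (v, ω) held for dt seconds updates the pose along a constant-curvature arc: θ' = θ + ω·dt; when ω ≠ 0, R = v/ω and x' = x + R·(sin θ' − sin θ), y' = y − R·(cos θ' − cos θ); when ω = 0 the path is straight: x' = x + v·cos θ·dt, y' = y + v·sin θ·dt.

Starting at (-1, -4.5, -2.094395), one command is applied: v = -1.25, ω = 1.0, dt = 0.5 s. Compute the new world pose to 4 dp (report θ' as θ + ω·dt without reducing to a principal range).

θ' = -2.0944 + 1.0·0.5 = -1.5944
R = v/ω = -1.25/1.0 = -1.2500
x' = -1 + -1.2500·(sin -1.5944 − sin -2.0944) = -0.8329
y' = -4.5 − -1.2500·(cos -1.5944 − cos -2.0944) = -3.9045

(-0.8329, -3.9045, -1.5944)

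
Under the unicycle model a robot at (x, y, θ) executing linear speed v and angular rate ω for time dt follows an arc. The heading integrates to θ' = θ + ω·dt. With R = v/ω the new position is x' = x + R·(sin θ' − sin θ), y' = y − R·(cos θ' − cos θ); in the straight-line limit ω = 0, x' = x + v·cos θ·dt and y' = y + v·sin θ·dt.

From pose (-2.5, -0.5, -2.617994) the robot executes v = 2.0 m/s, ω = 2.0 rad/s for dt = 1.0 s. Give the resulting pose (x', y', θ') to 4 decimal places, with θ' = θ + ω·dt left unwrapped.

(-2.5794, -2.1811, -0.6180)

θ' = -2.6180 + 2.0·1.0 = -0.6180
R = v/ω = 2.0/2.0 = 1.0000
x' = -2.5 + 1.0000·(sin -0.6180 − sin -2.6180) = -2.5794
y' = -0.5 − 1.0000·(cos -0.6180 − cos -2.6180) = -2.1811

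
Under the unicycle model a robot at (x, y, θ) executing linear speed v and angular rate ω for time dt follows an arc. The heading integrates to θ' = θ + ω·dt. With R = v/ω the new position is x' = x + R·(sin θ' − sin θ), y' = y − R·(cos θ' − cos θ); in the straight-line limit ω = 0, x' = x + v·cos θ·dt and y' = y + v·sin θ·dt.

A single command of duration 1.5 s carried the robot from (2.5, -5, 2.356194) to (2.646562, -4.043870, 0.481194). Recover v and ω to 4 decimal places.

v = 0.7500, ω = -1.2500

Δθ = 0.481194 − 2.356194 = -1.875000
ω = Δθ/dt = -1.875000/1.5 = -1.2500
R = −Δy/(cos θ' − cos θ) = -0.6000
v = R·ω = -0.6000·-1.2500 = 0.7500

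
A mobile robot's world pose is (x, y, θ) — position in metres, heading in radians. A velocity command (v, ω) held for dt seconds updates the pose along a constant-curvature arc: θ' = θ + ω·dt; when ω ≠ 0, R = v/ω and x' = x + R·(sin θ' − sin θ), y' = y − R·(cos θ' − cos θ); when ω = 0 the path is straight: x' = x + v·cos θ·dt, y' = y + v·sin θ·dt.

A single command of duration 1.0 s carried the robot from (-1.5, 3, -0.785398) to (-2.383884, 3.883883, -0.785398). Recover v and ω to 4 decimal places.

v = -1.2500, ω = 0.0000

Δθ = -0.785398 − -0.785398 = 0.000000
ω = Δθ/dt = 0.000000/1.0 = 0.0000
ω = 0 → v = (Δx·cos θ + Δy·sin θ)/dt = -1.2500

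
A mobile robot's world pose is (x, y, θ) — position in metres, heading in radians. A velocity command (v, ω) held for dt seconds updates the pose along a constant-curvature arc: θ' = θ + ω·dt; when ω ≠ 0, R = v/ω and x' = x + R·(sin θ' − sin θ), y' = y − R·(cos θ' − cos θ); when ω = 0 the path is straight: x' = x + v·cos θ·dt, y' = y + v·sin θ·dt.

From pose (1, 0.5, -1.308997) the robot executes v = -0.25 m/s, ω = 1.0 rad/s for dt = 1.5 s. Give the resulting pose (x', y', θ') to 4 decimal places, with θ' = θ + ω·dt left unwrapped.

(0.7111, 0.6807, 0.1910)

θ' = -1.3090 + 1.0·1.5 = 0.1910
R = v/ω = -0.25/1.0 = -0.2500
x' = 1 + -0.2500·(sin 0.1910 − sin -1.3090) = 0.7111
y' = 0.5 − -0.2500·(cos 0.1910 − cos -1.3090) = 0.6807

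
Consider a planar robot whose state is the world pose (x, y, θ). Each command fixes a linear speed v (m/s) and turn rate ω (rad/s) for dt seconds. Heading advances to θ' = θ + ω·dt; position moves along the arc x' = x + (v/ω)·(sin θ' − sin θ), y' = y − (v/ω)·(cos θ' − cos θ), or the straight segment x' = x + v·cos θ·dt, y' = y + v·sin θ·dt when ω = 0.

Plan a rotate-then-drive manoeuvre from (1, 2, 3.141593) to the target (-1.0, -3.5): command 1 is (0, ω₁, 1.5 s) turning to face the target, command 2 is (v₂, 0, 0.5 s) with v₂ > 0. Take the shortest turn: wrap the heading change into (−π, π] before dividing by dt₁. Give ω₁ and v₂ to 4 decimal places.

ω₁ = 0.8147, v₂ = 11.7047

heading to target = atan2(-3.5−2, -1−1) = -1.9196
Δθ = wrap(-1.9196 − 3.1416) = 1.2220; ω₁ = Δθ/dt₁ = 0.8147
distance = √((-1−1)² + (-3.5−2)²) = 5.8523; v₂ = distance/dt₂ = 11.7047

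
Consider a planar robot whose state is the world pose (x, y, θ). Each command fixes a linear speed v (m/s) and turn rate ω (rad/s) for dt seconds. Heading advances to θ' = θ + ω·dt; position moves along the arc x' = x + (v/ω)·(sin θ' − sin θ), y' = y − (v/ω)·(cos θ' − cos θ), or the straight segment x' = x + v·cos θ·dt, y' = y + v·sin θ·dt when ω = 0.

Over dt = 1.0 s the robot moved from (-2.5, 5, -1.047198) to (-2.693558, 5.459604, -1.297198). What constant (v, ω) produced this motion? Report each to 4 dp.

v = -0.5000, ω = -0.2500

Δθ = -1.297198 − -1.047198 = -0.250000
ω = Δθ/dt = -0.250000/1.0 = -0.2500
R = −Δy/(cos θ' − cos θ) = 2.0000
v = R·ω = 2.0000·-0.2500 = -0.5000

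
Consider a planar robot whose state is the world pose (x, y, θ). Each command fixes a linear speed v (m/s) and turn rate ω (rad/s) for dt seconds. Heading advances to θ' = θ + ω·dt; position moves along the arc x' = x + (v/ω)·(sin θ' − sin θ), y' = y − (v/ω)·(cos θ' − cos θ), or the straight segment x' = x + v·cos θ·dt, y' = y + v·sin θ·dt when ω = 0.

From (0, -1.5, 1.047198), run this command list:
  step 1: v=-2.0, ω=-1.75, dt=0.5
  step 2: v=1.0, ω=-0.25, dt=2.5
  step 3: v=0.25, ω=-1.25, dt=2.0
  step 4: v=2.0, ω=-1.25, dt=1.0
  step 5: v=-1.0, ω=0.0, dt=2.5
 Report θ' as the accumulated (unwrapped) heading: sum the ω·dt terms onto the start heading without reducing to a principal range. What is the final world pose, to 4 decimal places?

(1.1140, -4.1661, -4.2028)

step 1: θ'=0.1722 (R=1.1429) → pose (-0.7939, -2.0545, 0.1722)
step 2: θ'=-0.4528 (R=-4.0000) → pose (1.6414, -2.3985, -0.4528)
step 3: θ'=-2.9528 (R=-0.2000) → pose (1.5915, -2.7748, -2.9528)
step 4: θ'=-4.2028 (R=-1.6000) → pose (-0.1055, -1.9837, -4.2028)
step 5: θ'=-4.2028 (straight) → pose (1.1140, -4.1661, -4.2028)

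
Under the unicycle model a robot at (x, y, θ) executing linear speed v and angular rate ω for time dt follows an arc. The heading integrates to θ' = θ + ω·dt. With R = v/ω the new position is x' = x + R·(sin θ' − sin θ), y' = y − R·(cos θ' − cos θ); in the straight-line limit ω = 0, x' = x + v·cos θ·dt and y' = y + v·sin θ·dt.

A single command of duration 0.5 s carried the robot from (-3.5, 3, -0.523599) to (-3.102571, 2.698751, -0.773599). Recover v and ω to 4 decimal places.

v = 1.0000, ω = -0.5000

Δθ = -0.773599 − -0.523599 = -0.250000
ω = Δθ/dt = -0.250000/0.5 = -0.5000
R = Δx/(sin θ' − sin θ) = -2.0000
v = R·ω = -2.0000·-0.5000 = 1.0000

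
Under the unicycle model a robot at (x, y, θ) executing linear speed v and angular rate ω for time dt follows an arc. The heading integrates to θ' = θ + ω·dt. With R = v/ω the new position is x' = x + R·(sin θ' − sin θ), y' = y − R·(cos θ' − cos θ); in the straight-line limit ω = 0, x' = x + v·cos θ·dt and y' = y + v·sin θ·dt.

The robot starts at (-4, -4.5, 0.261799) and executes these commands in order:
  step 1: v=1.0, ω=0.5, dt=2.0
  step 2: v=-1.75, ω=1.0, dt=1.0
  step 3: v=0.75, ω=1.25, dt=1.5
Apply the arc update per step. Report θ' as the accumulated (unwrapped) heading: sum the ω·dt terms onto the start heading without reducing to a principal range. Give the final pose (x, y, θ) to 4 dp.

step 1: θ'=1.2618 (R=2.0000) → pose (-2.6124, -3.1764, 1.2618)
step 2: θ'=2.2618 (R=-1.7500) → pose (-2.2938, -4.8238, 2.2618)
step 3: θ'=4.1368 (R=0.6000) → pose (-3.2595, -4.8796, 4.1368)

(-3.2595, -4.8796, 4.1368)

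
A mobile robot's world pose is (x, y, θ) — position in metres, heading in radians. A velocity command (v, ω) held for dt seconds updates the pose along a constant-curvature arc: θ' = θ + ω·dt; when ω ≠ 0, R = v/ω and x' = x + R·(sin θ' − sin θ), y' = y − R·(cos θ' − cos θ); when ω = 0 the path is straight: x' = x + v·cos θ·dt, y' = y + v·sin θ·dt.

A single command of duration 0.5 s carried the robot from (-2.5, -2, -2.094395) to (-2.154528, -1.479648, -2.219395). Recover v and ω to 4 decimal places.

Δθ = -2.219395 − -2.094395 = -0.125000
ω = Δθ/dt = -0.125000/0.5 = -0.2500
R = −Δy/(cos θ' − cos θ) = 5.0000
v = R·ω = 5.0000·-0.2500 = -1.2500

v = -1.2500, ω = -0.2500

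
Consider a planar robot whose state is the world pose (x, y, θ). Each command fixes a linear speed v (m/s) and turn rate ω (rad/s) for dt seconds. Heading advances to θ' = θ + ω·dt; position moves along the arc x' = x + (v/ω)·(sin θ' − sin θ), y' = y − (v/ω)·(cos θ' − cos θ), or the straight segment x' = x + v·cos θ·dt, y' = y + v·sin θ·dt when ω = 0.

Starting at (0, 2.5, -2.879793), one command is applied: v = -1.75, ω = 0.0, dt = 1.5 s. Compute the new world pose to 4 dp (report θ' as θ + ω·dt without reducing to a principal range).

(2.5356, 3.1794, -2.8798)

θ' = -2.8798 + 0.0·1.5 = -2.8798
ω = 0 → straight: x' = 0 + -1.75·cos(-2.8798)·1.5 = 2.5356
y' = 2.5 + -1.75·sin(-2.8798)·1.5 = 3.1794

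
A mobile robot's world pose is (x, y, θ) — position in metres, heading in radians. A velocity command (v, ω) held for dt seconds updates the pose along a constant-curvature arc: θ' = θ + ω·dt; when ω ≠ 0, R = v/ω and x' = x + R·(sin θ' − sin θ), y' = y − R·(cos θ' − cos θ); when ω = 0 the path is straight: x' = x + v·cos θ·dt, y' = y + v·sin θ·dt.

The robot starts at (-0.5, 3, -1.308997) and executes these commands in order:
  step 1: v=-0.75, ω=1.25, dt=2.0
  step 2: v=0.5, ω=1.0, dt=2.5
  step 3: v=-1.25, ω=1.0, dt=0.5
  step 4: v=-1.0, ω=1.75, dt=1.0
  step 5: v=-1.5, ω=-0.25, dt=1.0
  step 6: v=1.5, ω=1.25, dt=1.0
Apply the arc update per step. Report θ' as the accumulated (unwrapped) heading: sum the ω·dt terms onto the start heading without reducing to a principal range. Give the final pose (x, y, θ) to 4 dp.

(-2.1671, 5.6652, 6.9410)

step 1: θ'=1.1910 (R=-0.6000) → pose (-1.6368, 3.0671, 1.1910)
step 2: θ'=3.6910 (R=0.5000) → pose (-2.3623, 3.6789, 3.6910)
step 3: θ'=4.1910 (R=-1.2500) → pose (-1.9311, 4.1224, 4.1910)
step 4: θ'=5.9410 (R=-0.5714) → pose (-2.2348, 4.9453, 5.9410)
step 5: θ'=5.6910 (R=6.0000) → pose (-3.5706, 5.6191, 5.6910)
step 6: θ'=6.9410 (R=1.2000) → pose (-2.1671, 5.6652, 6.9410)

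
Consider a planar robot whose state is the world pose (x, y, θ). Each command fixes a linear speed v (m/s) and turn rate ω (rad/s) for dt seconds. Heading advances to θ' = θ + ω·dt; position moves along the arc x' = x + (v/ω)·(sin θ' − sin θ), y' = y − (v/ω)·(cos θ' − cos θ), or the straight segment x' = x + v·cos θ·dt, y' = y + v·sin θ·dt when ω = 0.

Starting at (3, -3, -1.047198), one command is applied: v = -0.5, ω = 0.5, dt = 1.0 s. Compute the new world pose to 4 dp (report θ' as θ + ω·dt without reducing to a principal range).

θ' = -1.0472 + 0.5·1.0 = -0.5472
R = v/ω = -0.5/0.5 = -1.0000
x' = 3 + -1.0000·(sin -0.5472 − sin -1.0472) = 2.6543
y' = -3 − -1.0000·(cos -0.5472 − cos -1.0472) = -2.6460

(2.6543, -2.6460, -0.5472)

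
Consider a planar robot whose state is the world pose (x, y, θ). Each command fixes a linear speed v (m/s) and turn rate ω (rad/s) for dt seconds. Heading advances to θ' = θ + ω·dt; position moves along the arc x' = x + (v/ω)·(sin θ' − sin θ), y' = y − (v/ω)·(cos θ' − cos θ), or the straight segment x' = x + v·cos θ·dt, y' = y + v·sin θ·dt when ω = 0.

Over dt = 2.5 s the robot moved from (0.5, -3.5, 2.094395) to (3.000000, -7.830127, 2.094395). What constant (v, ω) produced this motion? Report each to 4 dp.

Δθ = 2.094395 − 2.094395 = 0.000000
ω = Δθ/dt = 0.000000/2.5 = 0.0000
ω = 0 → v = (Δx·cos θ + Δy·sin θ)/dt = -2.0000

v = -2.0000, ω = 0.0000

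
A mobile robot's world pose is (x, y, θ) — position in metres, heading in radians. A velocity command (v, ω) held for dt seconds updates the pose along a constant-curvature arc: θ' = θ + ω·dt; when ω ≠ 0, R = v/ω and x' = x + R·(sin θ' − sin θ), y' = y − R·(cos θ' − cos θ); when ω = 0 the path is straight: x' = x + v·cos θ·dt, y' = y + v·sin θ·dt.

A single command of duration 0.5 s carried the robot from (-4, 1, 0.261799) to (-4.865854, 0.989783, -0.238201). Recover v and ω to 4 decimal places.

Δθ = -0.238201 − 0.261799 = -0.500000
ω = Δθ/dt = -0.500000/0.5 = -1.0000
R = Δx/(sin θ' − sin θ) = 1.7500
v = R·ω = 1.7500·-1.0000 = -1.7500

v = -1.7500, ω = -1.0000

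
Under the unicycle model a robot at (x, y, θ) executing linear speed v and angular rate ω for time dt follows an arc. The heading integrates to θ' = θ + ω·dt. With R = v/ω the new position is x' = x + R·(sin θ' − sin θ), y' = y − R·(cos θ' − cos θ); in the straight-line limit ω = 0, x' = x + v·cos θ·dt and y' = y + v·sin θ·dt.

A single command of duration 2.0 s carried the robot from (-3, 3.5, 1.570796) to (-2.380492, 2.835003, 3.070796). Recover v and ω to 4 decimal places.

v = -0.5000, ω = 0.7500

Δθ = 3.070796 − 1.570796 = 1.500000
ω = Δθ/dt = 1.500000/2.0 = 0.7500
R = −Δy/(cos θ' − cos θ) = -0.6667
v = R·ω = -0.6667·0.7500 = -0.5000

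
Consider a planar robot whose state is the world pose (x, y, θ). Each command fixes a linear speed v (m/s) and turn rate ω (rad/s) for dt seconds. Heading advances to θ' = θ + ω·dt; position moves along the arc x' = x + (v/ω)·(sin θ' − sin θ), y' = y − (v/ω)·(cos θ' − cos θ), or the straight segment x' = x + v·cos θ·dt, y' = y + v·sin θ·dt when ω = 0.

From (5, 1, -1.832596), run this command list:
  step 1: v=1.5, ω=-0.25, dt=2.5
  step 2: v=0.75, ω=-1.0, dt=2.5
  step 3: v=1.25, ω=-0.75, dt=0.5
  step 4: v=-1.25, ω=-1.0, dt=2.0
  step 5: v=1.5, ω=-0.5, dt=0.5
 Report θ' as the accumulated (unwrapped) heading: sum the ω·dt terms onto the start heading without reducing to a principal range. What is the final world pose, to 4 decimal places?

step 1: θ'=-2.4576 (R=-6.0000) → pose (2.9958, -2.0974, -2.4576)
step 2: θ'=-4.9576 (R=-0.7500) → pose (1.7943, -1.3340, -4.9576)
step 3: θ'=-5.3326 (R=-1.6667) → pose (2.0549, -0.7700, -5.3326)
step 4: θ'=-7.3326 (R=1.2500) → pose (-0.0462, -0.6661, -7.3326)
step 5: θ'=-7.5826 (R=-3.0000) → pose (0.2426, -1.3561, -7.5826)

(0.2426, -1.3561, -7.5826)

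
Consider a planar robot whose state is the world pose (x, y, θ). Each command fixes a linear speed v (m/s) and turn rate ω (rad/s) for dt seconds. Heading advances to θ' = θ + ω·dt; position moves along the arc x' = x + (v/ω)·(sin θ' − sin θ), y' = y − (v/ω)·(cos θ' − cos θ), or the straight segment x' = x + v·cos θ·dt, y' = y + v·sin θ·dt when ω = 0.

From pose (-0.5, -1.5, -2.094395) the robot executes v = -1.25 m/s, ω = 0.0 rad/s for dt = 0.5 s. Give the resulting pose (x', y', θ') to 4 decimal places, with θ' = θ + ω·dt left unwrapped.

(-0.1875, -0.9587, -2.0944)

θ' = -2.0944 + 0.0·0.5 = -2.0944
ω = 0 → straight: x' = -0.5 + -1.25·cos(-2.0944)·0.5 = -0.1875
y' = -1.5 + -1.25·sin(-2.0944)·0.5 = -0.9587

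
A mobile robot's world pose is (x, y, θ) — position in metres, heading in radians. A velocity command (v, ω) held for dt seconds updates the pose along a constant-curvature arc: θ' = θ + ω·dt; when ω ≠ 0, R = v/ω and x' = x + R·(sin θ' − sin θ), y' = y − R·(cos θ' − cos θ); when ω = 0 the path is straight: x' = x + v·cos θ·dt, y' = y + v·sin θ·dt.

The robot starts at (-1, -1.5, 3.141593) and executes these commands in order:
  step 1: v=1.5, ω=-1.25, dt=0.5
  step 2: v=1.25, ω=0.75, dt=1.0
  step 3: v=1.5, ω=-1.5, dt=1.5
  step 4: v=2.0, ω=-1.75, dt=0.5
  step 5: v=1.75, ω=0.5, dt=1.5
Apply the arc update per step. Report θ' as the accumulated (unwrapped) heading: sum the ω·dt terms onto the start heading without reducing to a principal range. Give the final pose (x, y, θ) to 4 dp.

step 1: θ'=2.5166 (R=-1.2000) → pose (-1.7021, -1.2732, 2.5166)
step 2: θ'=3.2666 (R=1.6667) → pose (-2.8851, -0.9711, 3.2666)
step 3: θ'=1.0166 (R=-1.0000) → pose (-3.8601, 0.5474, 1.0166)
step 4: θ'=0.1416 (R=-1.1429) → pose (-3.0496, 1.0773, 0.1416)
step 5: θ'=0.8916 (R=3.5000) → pose (-0.8202, 2.3437, 0.8916)

(-0.8202, 2.3437, 0.8916)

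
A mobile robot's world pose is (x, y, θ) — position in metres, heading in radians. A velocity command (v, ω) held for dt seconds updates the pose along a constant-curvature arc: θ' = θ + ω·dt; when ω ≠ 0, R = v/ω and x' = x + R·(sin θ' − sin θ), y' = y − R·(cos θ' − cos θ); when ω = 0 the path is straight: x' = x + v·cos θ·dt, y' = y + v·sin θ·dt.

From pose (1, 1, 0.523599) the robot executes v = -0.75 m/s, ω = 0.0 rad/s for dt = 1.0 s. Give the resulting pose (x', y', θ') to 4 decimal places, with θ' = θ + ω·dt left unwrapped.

θ' = 0.5236 + 0.0·1.0 = 0.5236
ω = 0 → straight: x' = 1 + -0.75·cos(0.5236)·1.0 = 0.3505
y' = 1 + -0.75·sin(0.5236)·1.0 = 0.6250

(0.3505, 0.6250, 0.5236)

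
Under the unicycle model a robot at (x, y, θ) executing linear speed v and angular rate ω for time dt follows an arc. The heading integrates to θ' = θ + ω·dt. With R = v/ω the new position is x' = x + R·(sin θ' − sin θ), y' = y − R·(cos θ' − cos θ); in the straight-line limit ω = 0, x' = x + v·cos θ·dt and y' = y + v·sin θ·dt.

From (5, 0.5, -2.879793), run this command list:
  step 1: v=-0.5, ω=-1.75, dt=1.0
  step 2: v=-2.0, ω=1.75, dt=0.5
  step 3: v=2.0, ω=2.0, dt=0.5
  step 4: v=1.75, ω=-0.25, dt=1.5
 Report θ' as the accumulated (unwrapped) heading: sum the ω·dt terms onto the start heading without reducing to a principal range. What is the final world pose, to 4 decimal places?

(2.3292, -1.0011, -3.1298)

step 1: θ'=-4.6298 (R=0.2857) → pose (5.3587, 0.2476, -4.6298)
step 2: θ'=-3.7548 (R=-1.1429) → pose (5.8399, -0.5928, -3.7548)
step 3: θ'=-2.7548 (R=1.0000) → pose (4.8872, -0.4844, -2.7548)
step 4: θ'=-3.1298 (R=-7.0000) → pose (2.3292, -1.0011, -3.1298)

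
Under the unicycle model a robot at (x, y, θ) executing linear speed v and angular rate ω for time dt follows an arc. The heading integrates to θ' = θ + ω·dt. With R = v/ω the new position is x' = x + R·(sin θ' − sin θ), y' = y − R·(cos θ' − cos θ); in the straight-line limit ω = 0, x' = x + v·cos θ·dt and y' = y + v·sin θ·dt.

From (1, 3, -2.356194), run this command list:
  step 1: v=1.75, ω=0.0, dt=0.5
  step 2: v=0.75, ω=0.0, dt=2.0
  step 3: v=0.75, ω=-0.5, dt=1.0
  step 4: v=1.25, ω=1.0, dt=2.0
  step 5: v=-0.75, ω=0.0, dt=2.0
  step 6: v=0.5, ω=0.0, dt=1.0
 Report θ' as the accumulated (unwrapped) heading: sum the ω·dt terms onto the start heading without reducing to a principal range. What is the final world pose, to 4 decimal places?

(-2.5653, -0.3213, -0.8562)

step 1: θ'=-2.3562 (straight) → pose (0.3813, 2.3813, -2.3562)
step 2: θ'=-2.3562 (straight) → pose (-0.6794, 1.3206, -2.3562)
step 3: θ'=-2.8562 (R=-1.5000) → pose (-1.3177, 0.9420, -2.8562)
step 4: θ'=-0.8562 (R=1.2500) → pose (-1.9100, -1.0766, -0.8562)
step 5: θ'=-0.8562 (straight) → pose (-2.8930, 0.0564, -0.8562)
step 6: θ'=-0.8562 (straight) → pose (-2.5653, -0.3213, -0.8562)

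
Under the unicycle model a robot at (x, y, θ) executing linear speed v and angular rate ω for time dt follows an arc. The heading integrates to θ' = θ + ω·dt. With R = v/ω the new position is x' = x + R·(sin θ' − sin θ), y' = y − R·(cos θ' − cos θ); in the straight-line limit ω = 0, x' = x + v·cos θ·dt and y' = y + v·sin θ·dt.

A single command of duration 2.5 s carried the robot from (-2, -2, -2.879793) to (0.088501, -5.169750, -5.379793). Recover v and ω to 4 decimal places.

Δθ = -5.379793 − -2.879793 = -2.500000
ω = Δθ/dt = -2.500000/2.5 = -1.0000
R = −Δy/(cos θ' − cos θ) = 2.0000
v = R·ω = 2.0000·-1.0000 = -2.0000

v = -2.0000, ω = -1.0000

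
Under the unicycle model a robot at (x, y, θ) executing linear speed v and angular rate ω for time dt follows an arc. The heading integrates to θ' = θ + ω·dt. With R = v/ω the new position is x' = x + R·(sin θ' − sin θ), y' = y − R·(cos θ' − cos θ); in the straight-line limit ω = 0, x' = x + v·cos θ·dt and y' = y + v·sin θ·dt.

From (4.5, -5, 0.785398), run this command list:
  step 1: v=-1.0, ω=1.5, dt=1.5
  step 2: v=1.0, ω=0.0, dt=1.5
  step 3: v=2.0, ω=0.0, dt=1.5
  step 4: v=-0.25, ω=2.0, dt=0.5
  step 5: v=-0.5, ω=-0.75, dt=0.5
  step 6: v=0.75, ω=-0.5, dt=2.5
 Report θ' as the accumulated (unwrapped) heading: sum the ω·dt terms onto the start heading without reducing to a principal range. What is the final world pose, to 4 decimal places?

(-1.0196, -5.2640, 2.4104)

step 1: θ'=3.0354 (R=-0.6667) → pose (4.9007, -6.1343, 3.0354)
step 2: θ'=3.0354 (straight) → pose (3.4092, -5.9753, 3.0354)
step 3: θ'=3.0354 (straight) → pose (0.4261, -5.6573, 3.0354)
step 4: θ'=4.0354 (R=-0.1250) → pose (0.5368, -5.6113, 4.0354)
step 5: θ'=3.6604 (R=0.6667) → pose (0.7259, -5.4500, 3.6604)
step 6: θ'=2.4104 (R=-1.5000) → pose (-1.0196, -5.2640, 2.4104)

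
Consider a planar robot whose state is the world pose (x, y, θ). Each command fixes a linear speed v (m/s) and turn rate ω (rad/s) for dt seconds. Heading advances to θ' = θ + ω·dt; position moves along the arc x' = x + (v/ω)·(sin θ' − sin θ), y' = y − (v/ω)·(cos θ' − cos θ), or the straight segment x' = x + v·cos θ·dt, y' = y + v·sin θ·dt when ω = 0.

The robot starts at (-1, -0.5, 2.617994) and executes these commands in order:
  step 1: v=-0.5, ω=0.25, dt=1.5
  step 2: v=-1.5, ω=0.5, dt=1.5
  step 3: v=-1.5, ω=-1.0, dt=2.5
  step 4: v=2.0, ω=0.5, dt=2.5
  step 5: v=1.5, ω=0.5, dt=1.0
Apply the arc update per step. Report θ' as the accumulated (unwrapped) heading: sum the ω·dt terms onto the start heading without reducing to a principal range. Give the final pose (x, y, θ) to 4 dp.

(1.3755, 3.0794, 2.9930)

step 1: θ'=2.9930 (R=-2.0000) → pose (-0.2961, -0.7459, 2.9930)
step 2: θ'=3.7430 (R=-3.0000) → pose (1.8454, -0.2526, 3.7430)
step 3: θ'=1.2430 (R=1.5000) → pose (4.1143, -1.9724, 1.2430)
step 4: θ'=2.4930 (R=4.0000) → pose (2.7435, 2.5032, 2.4930)
step 5: θ'=2.9930 (R=3.0000) → pose (1.3755, 3.0794, 2.9930)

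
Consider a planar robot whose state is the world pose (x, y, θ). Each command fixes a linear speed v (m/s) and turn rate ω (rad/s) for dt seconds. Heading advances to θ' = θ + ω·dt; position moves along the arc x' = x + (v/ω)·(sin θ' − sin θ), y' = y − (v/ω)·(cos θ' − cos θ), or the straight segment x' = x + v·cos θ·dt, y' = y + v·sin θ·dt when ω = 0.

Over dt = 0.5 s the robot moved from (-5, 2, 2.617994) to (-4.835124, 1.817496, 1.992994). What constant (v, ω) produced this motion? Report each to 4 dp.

Δθ = 1.992994 − 2.617994 = -0.625000
ω = Δθ/dt = -0.625000/0.5 = -1.2500
R = −Δy/(cos θ' − cos θ) = 0.4000
v = R·ω = 0.4000·-1.2500 = -0.5000

v = -0.5000, ω = -1.2500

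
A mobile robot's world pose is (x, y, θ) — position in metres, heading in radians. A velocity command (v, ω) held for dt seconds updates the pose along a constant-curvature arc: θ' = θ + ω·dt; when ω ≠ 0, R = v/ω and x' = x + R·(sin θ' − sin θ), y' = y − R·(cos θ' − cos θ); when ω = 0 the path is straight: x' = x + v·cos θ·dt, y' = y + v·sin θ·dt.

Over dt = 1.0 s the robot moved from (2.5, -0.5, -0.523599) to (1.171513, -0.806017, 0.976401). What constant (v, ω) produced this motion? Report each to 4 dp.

v = -1.5000, ω = 1.5000

Δθ = 0.976401 − -0.523599 = 1.500000
ω = Δθ/dt = 1.500000/1.0 = 1.5000
R = Δx/(sin θ' − sin θ) = -1.0000
v = R·ω = -1.0000·1.5000 = -1.5000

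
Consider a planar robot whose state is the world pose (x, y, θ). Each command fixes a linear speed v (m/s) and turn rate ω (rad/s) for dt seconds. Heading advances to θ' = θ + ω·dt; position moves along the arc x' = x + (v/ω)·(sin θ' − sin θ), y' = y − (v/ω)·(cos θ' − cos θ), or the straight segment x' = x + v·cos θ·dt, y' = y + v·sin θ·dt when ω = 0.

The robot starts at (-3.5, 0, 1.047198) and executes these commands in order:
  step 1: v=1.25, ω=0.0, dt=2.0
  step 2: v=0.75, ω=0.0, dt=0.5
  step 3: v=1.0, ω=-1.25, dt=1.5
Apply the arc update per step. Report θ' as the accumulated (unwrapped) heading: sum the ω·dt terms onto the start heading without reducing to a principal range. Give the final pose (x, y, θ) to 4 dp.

(-0.7805, 2.6310, -0.8278)

step 1: θ'=1.0472 (straight) → pose (-2.2500, 2.1651, 1.0472)
step 2: θ'=1.0472 (straight) → pose (-2.0625, 2.4898, 1.0472)
step 3: θ'=-0.8278 (R=-0.8000) → pose (-0.7805, 2.6310, -0.8278)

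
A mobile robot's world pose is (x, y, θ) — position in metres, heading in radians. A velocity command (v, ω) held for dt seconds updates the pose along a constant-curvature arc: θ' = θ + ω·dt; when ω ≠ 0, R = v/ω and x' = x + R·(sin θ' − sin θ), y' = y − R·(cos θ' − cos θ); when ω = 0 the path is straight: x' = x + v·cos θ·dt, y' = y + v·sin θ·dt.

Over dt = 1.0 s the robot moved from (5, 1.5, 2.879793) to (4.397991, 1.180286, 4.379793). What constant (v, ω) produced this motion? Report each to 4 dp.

Δθ = 4.379793 − 2.879793 = 1.500000
ω = Δθ/dt = 1.500000/1.0 = 1.5000
R = Δx/(sin θ' − sin θ) = 0.5000
v = R·ω = 0.5000·1.5000 = 0.7500

v = 0.7500, ω = 1.5000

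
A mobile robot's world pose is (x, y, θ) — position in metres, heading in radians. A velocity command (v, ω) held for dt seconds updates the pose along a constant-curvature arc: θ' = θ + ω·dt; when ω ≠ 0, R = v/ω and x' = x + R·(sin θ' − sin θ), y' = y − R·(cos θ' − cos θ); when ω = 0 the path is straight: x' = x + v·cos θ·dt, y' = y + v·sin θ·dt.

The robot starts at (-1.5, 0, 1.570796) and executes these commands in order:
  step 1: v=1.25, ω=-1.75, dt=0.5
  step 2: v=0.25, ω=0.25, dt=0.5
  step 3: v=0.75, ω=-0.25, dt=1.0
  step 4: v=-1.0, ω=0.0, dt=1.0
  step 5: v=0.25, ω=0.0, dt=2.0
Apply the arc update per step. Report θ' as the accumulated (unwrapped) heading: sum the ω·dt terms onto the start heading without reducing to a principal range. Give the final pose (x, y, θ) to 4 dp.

step 1: θ'=0.6958 (R=-0.7143) → pose (-1.2436, 0.5482, 0.6958)
step 2: θ'=0.8208 (R=1.0000) → pose (-1.1529, 0.6341, 0.8208)
step 3: θ'=0.5708 (R=-3.0000) → pose (-0.5787, 1.1136, 0.5708)
step 4: θ'=0.5708 (straight) → pose (-1.4202, 0.5733, 0.5708)
step 5: θ'=0.5708 (straight) → pose (-0.9995, 0.8435, 0.5708)

(-0.9995, 0.8435, 0.5708)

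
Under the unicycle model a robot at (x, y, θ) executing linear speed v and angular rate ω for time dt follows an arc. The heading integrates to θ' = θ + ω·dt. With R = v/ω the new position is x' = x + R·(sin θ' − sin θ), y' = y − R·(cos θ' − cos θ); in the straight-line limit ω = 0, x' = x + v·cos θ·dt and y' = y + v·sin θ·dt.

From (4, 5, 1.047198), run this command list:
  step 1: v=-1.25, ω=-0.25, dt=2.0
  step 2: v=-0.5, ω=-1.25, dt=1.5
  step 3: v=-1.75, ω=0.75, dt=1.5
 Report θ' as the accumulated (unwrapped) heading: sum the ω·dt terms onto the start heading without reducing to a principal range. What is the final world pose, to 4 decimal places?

step 1: θ'=0.5472 (R=5.0000) → pose (2.2714, 3.2301, 0.5472)
step 2: θ'=-1.3278 (R=0.4000) → pose (1.6750, 3.4754, -1.3278)
step 3: θ'=-0.2028 (R=-2.3333) → pose (-0.1198, 5.1995, -0.2028)

(-0.1198, 5.1995, -0.2028)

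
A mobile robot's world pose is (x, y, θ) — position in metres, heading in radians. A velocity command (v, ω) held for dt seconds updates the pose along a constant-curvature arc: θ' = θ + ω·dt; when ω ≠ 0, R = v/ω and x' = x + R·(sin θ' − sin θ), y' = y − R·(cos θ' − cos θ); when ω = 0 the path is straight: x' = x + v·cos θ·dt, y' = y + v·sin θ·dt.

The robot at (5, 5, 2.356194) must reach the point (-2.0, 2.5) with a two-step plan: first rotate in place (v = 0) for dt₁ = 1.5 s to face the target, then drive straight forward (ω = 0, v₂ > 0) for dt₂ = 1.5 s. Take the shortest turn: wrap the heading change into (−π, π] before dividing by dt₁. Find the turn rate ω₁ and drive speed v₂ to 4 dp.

ω₁ = 0.7523, v₂ = 4.9554

heading to target = atan2(2.5−5, -2−5) = -2.7986
Δθ = wrap(-2.7986 − 2.3562) = 1.1284; ω₁ = Δθ/dt₁ = 0.7523
distance = √((-2−5)² + (2.5−5)²) = 7.4330; v₂ = distance/dt₂ = 4.9554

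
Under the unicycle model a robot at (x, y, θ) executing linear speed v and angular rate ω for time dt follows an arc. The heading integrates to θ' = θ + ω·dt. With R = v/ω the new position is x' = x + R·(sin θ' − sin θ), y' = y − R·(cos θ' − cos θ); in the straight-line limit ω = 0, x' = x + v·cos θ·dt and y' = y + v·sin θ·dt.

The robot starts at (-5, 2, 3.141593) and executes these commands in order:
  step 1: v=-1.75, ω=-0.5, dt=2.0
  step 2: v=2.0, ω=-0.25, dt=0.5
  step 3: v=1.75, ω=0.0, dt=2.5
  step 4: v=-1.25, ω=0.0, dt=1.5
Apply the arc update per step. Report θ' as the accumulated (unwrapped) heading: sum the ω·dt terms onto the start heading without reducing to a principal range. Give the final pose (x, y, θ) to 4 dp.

(-3.6192, 3.5197, 2.0166)

step 1: θ'=2.1416 (R=3.5000) → pose (-2.0549, 0.3911, 2.1416)
step 2: θ'=2.0166 (R=-8.0000) → pose (-2.5412, 1.2641, 2.0166)
step 3: θ'=2.0166 (straight) → pose (-4.4276, 5.2115, 2.0166)
step 4: θ'=2.0166 (straight) → pose (-3.6192, 3.5197, 2.0166)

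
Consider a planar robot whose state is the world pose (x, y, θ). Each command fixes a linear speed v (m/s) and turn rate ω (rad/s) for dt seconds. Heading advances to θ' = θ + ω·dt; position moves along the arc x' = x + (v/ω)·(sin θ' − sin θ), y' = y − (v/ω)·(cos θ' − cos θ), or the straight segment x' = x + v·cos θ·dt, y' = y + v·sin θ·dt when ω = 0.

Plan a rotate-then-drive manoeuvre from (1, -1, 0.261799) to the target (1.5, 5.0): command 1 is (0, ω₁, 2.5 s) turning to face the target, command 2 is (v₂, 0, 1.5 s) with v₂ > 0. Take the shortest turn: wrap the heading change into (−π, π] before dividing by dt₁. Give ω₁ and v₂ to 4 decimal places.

heading to target = atan2(5−-1, 1.5−1) = 1.4877
Δθ = wrap(1.4877 − 0.2618) = 1.2259; ω₁ = Δθ/dt₁ = 0.4903
distance = √((1.5−1)² + (5−-1)²) = 6.0208; v₂ = distance/dt₂ = 4.0139

ω₁ = 0.4903, v₂ = 4.0139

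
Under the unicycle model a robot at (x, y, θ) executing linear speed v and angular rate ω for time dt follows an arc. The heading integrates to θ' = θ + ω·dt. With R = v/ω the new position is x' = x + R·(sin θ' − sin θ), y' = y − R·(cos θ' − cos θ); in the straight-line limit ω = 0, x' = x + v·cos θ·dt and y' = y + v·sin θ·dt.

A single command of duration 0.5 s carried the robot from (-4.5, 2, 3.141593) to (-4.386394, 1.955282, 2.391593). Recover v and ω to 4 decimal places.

v = -0.2500, ω = -1.5000

Δθ = 2.391593 − 3.141593 = -0.750000
ω = Δθ/dt = -0.750000/0.5 = -1.5000
R = Δx/(sin θ' − sin θ) = 0.1667
v = R·ω = 0.1667·-1.5000 = -0.2500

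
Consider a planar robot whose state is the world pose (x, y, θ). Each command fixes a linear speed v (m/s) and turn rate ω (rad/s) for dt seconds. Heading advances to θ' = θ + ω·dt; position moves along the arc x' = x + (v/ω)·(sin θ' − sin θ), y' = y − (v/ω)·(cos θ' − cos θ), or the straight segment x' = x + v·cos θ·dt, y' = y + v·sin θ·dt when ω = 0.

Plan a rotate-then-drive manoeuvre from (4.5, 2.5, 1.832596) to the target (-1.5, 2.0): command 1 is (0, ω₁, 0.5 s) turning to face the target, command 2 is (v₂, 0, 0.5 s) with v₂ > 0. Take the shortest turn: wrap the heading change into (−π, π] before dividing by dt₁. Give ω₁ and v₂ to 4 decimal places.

heading to target = atan2(2−2.5, -1.5−4.5) = -3.0585
Δθ = wrap(-3.0585 − 1.8326) = 1.3921; ω₁ = Δθ/dt₁ = 2.7843
distance = √((-1.5−4.5)² + (2−2.5)²) = 6.0208; v₂ = distance/dt₂ = 12.0416

ω₁ = 2.7843, v₂ = 12.0416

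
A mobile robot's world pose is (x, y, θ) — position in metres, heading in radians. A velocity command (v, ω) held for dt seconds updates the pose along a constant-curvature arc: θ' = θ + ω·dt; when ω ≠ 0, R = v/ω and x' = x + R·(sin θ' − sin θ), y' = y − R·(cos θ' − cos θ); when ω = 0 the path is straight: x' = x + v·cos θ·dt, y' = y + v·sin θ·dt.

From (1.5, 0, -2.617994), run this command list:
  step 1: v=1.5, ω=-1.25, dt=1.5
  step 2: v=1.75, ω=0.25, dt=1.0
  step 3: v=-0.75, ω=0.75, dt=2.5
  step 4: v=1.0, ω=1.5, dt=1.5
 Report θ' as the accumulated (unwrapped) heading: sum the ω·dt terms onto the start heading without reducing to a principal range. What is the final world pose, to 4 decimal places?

(1.1173, 1.0190, -0.1180)

step 1: θ'=-4.4930 (R=-1.2000) → pose (-0.2712, 0.7781, -4.4930)
step 2: θ'=-4.2430 (R=7.0000) → pose (-0.8605, 2.4210, -4.2430)
step 3: θ'=-2.3680 (R=-1.0000) → pose (0.7300, 2.1580, -2.3680)
step 4: θ'=-0.1180 (R=0.6667) → pose (1.1173, 1.0190, -0.1180)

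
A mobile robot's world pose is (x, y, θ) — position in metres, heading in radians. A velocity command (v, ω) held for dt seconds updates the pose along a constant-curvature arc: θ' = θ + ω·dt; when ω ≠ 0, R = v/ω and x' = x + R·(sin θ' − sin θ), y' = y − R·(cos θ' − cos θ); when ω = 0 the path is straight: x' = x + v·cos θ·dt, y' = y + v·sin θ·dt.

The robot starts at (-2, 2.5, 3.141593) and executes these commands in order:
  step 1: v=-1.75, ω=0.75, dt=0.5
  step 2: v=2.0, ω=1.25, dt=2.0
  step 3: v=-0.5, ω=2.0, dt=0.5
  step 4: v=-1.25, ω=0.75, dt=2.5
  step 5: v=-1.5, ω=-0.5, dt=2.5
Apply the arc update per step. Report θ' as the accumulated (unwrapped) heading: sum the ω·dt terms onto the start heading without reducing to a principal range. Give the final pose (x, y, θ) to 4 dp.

step 1: θ'=3.5166 (R=-2.3333) → pose (-1.1454, 2.6621, 3.5166)
step 2: θ'=6.0166 (R=1.6000) → pose (-0.9808, -0.3701, 6.0166)
step 3: θ'=7.0166 (R=-0.2500) → pose (-1.2141, -0.4256, 7.0166)
step 4: θ'=8.8916 (R=-1.6667) → pose (-0.9455, -3.0991, 8.8916)
step 5: θ'=7.6416 (R=3.0000) → pose (0.4622, -6.3150, 7.6416)

(0.4622, -6.3150, 7.6416)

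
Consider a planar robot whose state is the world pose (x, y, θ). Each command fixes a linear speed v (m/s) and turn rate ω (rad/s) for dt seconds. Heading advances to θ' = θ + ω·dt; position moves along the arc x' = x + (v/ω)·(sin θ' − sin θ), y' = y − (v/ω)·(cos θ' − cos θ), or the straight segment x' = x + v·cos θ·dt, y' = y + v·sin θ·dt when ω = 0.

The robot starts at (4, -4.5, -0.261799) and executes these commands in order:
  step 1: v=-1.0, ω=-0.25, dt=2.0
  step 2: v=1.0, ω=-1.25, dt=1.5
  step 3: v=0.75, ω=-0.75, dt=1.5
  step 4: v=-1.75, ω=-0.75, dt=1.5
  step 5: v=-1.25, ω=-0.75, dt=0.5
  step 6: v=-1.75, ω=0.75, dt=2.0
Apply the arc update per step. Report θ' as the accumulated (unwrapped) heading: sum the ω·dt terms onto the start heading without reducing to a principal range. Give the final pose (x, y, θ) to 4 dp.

(2.3999, -10.7502, -3.7618)

step 1: θ'=-0.7618 (R=4.0000) → pose (2.2744, -3.5307, -0.7618)
step 2: θ'=-2.6368 (R=-0.8000) → pose (2.1091, -4.8098, -2.6368)
step 3: θ'=-3.7618 (R=-1.0000) → pose (1.0443, -4.7483, -3.7618)
step 4: θ'=-4.8868 (R=2.3333) → pose (1.9861, -7.0519, -4.8868)
step 5: θ'=-5.2618 (R=1.6667) → pose (1.7661, -7.6330, -5.2618)
step 6: θ'=-3.7618 (R=-2.3333) → pose (2.3999, -10.7502, -3.7618)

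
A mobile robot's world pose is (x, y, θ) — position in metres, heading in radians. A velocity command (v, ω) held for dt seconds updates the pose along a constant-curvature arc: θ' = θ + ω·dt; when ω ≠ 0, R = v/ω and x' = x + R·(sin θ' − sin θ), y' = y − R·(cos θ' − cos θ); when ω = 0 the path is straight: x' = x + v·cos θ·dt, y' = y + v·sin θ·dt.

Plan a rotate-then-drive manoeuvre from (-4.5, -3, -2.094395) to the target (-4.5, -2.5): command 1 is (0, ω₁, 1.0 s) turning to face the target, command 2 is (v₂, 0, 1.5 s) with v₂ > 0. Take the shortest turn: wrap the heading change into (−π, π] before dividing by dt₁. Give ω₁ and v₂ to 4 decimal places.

ω₁ = -2.6180, v₂ = 0.3333

heading to target = atan2(-2.5−-3, -4.5−-4.5) = 1.5708
Δθ = wrap(1.5708 − -2.0944) = -2.6180; ω₁ = Δθ/dt₁ = -2.6180
distance = √((-4.5−-4.5)² + (-2.5−-3)²) = 0.5000; v₂ = distance/dt₂ = 0.3333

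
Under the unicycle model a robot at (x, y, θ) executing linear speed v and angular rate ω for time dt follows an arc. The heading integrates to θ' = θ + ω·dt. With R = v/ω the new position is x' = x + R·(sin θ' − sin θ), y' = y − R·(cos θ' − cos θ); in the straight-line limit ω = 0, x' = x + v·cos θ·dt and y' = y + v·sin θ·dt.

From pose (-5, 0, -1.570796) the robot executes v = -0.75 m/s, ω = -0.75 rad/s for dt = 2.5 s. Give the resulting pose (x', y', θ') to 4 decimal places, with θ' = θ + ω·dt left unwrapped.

(-3.7005, 0.9541, -3.4458)

θ' = -1.5708 + -0.75·2.5 = -3.4458
R = v/ω = -0.75/-0.75 = 1.0000
x' = -5 + 1.0000·(sin -3.4458 − sin -1.5708) = -3.7005
y' = 0 − 1.0000·(cos -3.4458 − cos -1.5708) = 0.9541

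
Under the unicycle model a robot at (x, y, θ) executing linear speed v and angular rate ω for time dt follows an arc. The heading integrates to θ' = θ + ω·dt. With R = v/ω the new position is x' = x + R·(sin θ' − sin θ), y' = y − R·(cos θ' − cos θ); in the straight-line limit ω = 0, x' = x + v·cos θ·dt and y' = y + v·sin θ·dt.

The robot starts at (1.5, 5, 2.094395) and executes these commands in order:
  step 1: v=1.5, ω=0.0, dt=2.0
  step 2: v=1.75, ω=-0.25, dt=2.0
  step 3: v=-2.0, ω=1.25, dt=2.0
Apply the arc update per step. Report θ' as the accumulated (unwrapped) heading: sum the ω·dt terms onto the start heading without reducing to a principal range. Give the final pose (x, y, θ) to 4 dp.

step 1: θ'=2.0944 (straight) → pose (0.0000, 7.5981, 2.0944)
step 2: θ'=1.5944 (R=-7.0000) → pose (-0.9359, 10.9329, 1.5944)
step 3: θ'=4.0944 (R=-1.6000) → pose (1.9677, 10.0436, 4.0944)

(1.9677, 10.0436, 4.0944)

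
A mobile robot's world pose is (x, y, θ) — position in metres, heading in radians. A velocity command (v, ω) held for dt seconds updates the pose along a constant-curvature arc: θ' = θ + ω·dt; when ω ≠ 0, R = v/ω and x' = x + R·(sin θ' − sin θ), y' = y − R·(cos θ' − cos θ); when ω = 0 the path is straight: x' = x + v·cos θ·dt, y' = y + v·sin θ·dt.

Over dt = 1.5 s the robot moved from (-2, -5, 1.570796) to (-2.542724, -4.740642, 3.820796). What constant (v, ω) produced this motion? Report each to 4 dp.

v = 0.5000, ω = 1.5000

Δθ = 3.820796 − 1.570796 = 2.250000
ω = Δθ/dt = 2.250000/1.5 = 1.5000
R = Δx/(sin θ' − sin θ) = 0.3333
v = R·ω = 0.3333·1.5000 = 0.5000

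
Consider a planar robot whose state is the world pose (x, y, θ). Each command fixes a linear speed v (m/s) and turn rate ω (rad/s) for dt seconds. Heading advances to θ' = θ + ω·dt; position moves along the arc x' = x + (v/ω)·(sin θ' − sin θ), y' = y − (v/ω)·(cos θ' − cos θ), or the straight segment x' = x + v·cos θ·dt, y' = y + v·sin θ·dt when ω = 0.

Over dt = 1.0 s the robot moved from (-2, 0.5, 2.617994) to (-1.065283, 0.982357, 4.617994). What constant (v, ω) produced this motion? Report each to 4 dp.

Δθ = 4.617994 − 2.617994 = 2.000000
ω = Δθ/dt = 2.000000/1.0 = 2.0000
R = Δx/(sin θ' − sin θ) = -0.6250
v = R·ω = -0.6250·2.0000 = -1.2500

v = -1.2500, ω = 2.0000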